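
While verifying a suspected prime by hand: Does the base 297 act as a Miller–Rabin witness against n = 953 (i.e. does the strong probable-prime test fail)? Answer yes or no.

no

n − 1 = 952 = 2^3 · 119, so s = 3 and d = 119.
x_0 = 297^119 mod 953 = 511.
x_0 is neither 1 nor 952, so continue squaring.
x_1 = 511^2 mod 953 = 952.
x_1 ≡ −1, so 297 is not a witness.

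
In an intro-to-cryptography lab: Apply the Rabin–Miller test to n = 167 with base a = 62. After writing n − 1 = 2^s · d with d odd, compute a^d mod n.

1

n − 1 = 166 = 2^1 · 83, so s = 1 and d = 83.
62^83 mod 167 = 1.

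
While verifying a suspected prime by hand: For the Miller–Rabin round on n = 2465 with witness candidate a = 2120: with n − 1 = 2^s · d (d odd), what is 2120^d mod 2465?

2105

n − 1 = 2464 = 2^5 · 77, so s = 5 and d = 77.
Repeated squaring mod 2465: 2120^1 ≡ 2120, 2120^2 ≡ 705, 2120^4 ≡ 1560, 2120^8 ≡ 645, 2120^16 ≡ 1905, 2120^32 ≡ 545, 2120^64 ≡ 1225.
77 = 64 + 8 + 4 + 1, so 2120^77 ≡ 1225·645·1560·2120 ≡ 2105 (mod 2465).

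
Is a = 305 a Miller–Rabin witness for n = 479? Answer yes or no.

no

n − 1 = 478 = 2^1 · 239, so s = 1 and d = 239.
x_0 = 305^239 mod 479 = 1.
x_0 = 1, so 305 is not a witness.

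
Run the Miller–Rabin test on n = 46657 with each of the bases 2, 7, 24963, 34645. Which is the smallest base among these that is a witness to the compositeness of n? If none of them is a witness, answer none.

n − 1 = 46656 = 2^6 · 729, so s = 6 and d = 729.
Base 2: x_0 = 2^729 mod 46657 = 512. x_0 is neither 1 nor 46656, so continue squaring. x_1 = 512^2 mod 46657 = 28859. x_2 = 28859^2 mod 46657 = 14431. x_3 = 14431^2 mod 46657 = 23570. x_4 = 23570^2 mod 46657 = 1. x_4 = 1 but x_3 ≠ ±1, a nontrivial square root of 1 — 2 is a witness and 46657 is composite.
Base 7: x_0 = 7^729 mod 46657 = 31858. x_0 is neither 1 nor 46656, so continue squaring. x_1 = 31858^2 mod 46657 = 2443. x_2 = 2443^2 mod 46657 = 42810. x_3 = 42810^2 mod 46657 = 9140. x_4 = 9140^2 mod 46657 = 23570. x_5 = 23570^2 mod 46657 = 1. x_5 = 1 but x_4 ≠ ±1, a nontrivial square root of 1 — 7 is a witness and 46657 is composite.
Base 24963: x_0 = 24963^729 mod 46657 = 15354. x_0 is neither 1 nor 46656, so continue squaring. x_1 = 15354^2 mod 46657 = 34152. x_2 = 34152^2 mod 46657 = 27418. x_3 = 27418^2 mod 46657 = 9140. x_4 = 9140^2 mod 46657 = 23570. x_5 = 23570^2 mod 46657 = 1. x_5 = 1 but x_4 ≠ ±1, a nontrivial square root of 1 — 24963 is a witness and 46657 is composite.
Base 34645: x_0 = 34645^729 mod 46657 = 28496. x_0 is neither 1 nor 46656, so continue squaring. x_1 = 28496^2 mod 46657 = 3588. x_2 = 3588^2 mod 46657 = 43069. x_3 = 43069^2 mod 46657 = 43069. x_4 = 43069^2 mod 46657 = 43069. x_5 = 43069^2 mod 46657 = 43069. Reached i = s−1 = 5 without hitting −1: 34645 is a Miller–Rabin witness and 46657 is composite.
The smallest witness among the given bases is 2.

2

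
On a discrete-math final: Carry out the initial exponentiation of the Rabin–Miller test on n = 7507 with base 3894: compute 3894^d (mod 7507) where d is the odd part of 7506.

7506

n − 1 = 7506 = 2^1 · 3753, so s = 1 and d = 3753.
Repeated squaring mod 7507: 3894^1 ≡ 3894, 3894^2 ≡ 6603, 3894^4 ≡ 6460, 3894^8 ≡ 187, 3894^16 ≡ 4941, 3894^32 ≡ 717, 3894^64 ≡ 3613, 3894^128 ≡ 6603, 3894^256 ≡ 6460, 3894^512 ≡ 187, 3894^1024 ≡ 4941, 3894^2048 ≡ 717.
3753 = 2048 + 1024 + 512 + 128 + 32 + 8 + 1, so 3894^3753 ≡ 717·4941·187·6603·717·187·3894 ≡ 7506 (mod 7507).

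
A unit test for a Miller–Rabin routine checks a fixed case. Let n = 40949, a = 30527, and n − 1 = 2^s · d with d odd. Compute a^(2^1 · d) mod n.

n − 1 = 40948 = 2^2 · 10237, so s = 2 and d = 10237.
Repeated squaring mod 40949: 30527^1 ≡ 30527, 30527^2 ≡ 21336, 30527^4 ≡ 35812, 30527^8 ≡ 17613, 30527^16 ≡ 29094, 30527^32 ≡ 4057, 30527^64 ≡ 38700, 30527^128 ≡ 21274, 30527^256 ≡ 14728, 30527^512 ≡ 7131, 30527^1024 ≡ 33452, 30527^2048 ≡ 22981, 30527^4096 ≡ 7108, 30527^8192 ≡ 33547.
10237 = 8192 + 1024 + 512 + 256 + 128 + 64 + 32 + 16 + 8 + 4 + 1, so 30527^10237 ≡ 33547·33452·7131·14728·21274·38700·4057·29094·17613·35812·30527 ≡ 19478 (mod 40949).
x_0 = 19478.
x_1 = 19478^2 mod 40949 = 40948.

40948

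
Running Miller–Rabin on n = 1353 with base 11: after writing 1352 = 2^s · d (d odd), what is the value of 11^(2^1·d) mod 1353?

n − 1 = 1352 = 2^3 · 169, so s = 3 and d = 169.
Repeated squaring mod 1353: 11^1 ≡ 11, 11^2 ≡ 121, 11^4 ≡ 1111, 11^8 ≡ 385, 11^16 ≡ 748, 11^32 ≡ 715, 11^64 ≡ 1144, 11^128 ≡ 385.
169 = 128 + 32 + 8 + 1, so 11^169 ≡ 385·715·385·11 ≡ 176 (mod 1353).
x_0 = 176.
x_1 = 176^2 mod 1353 = 1210.

1210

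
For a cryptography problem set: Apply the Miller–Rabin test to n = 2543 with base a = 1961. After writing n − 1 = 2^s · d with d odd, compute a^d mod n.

n − 1 = 2542 = 2^1 · 1271, so s = 1 and d = 1271.
Repeated squaring mod 2543: 1961^1 ≡ 1961, 1961^2 ≡ 505, 1961^4 ≡ 725, 1961^8 ≡ 1767, 1961^16 ≡ 2028, 1961^32 ≡ 753, 1961^64 ≡ 2463, 1961^128 ≡ 1314, 1961^256 ≡ 2442, 1961^512 ≡ 29, 1961^1024 ≡ 841.
1271 = 1024 + 128 + 64 + 32 + 16 + 4 + 2 + 1, so 1961^1271 ≡ 841·1314·2463·753·2028·725·505·1961 ≡ 1 (mod 2543).

1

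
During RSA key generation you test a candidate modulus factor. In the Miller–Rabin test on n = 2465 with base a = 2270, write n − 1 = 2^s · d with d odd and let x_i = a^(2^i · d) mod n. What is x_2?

900

n − 1 = 2464 = 2^5 · 77, so s = 5 and d = 77.
Repeated squaring mod 2465: 2270^1 ≡ 2270, 2270^2 ≡ 1050, 2270^4 ≡ 645, 2270^8 ≡ 1905, 2270^16 ≡ 545, 2270^32 ≡ 1225, 2270^64 ≡ 1905.
77 = 64 + 8 + 4 + 1, so 2270^77 ≡ 1905·1905·645·2270 ≡ 1810 (mod 2465).
x_0 = 1810.
x_1 = 1810^2 mod 2465 = 115.
x_2 = 115^2 mod 2465 = 900.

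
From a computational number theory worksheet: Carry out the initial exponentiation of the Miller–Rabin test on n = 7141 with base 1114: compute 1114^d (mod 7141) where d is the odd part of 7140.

n − 1 = 7140 = 2^2 · 1785, so s = 2 and d = 1785.
Repeated squaring mod 7141: 1114^1 ≡ 1114, 1114^2 ≡ 5603, 1114^4 ≡ 1773, 1114^8 ≡ 1489, 1114^16 ≡ 3411, 1114^32 ≡ 2232, 1114^64 ≡ 4547, 1114^128 ≡ 2014, 1114^256 ≡ 108, 1114^512 ≡ 4523, 1114^1024 ≡ 5705.
1785 = 1024 + 512 + 128 + 64 + 32 + 16 + 8 + 1, so 1114^1785 ≡ 5705·4523·2014·4547·2232·3411·1489·1114 ≡ 6687 (mod 7141).

6687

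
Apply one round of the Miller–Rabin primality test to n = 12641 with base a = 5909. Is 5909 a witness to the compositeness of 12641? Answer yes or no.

n − 1 = 12640 = 2^5 · 395, so s = 5 and d = 395.
x_0 = 5909^395 mod 12641 = 9945.
x_0 is neither 1 nor 12640, so continue squaring.
x_1 = 9945^2 mod 12641 = 12482.
x_2 = 12482^2 mod 12641 = 12640.
x_2 ≡ −1, so 5909 is not a witness.

no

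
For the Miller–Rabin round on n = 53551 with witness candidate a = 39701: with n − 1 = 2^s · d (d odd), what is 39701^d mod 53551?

n − 1 = 53550 = 2^1 · 26775, so s = 1 and d = 26775.
Repeated squaring mod 53551: 39701^1 ≡ 39701, 39701^2 ≡ 2818, 39701^4 ≡ 15576, 39701^8 ≡ 25746, 39701^16 ≡ 2238, 39701^32 ≡ 28401, 39701^64 ≡ 31639, 39701^128 ≡ 51029, 39701^256 ≡ 41466, 39701^512 ≡ 13648, 39701^1024 ≡ 17526, 39701^2048 ≡ 45691, 39701^4096 ≡ 35297, 39701^8192 ≡ 14194, 39701^16384 ≡ 10774.
26775 = 16384 + 8192 + 2048 + 128 + 16 + 4 + 2 + 1, so 39701^26775 ≡ 10774·14194·45691·51029·2238·15576·2818·39701 ≡ 53550 (mod 53551).

53550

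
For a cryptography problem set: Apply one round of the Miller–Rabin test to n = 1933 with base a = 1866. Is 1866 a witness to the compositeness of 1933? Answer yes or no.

n − 1 = 1932 = 2^2 · 483, so s = 2 and d = 483.
Repeated squaring mod 1933: 1866^1 ≡ 1866, 1866^2 ≡ 623, 1866^4 ≡ 1529, 1866^8 ≡ 844, 1866^16 ≡ 992, 1866^32 ≡ 167, 1866^64 ≡ 827, 1866^128 ≡ 1580, 1866^256 ≡ 897.
483 = 256 + 128 + 64 + 32 + 2 + 1, so 1866^483 ≡ 897·1580·827·167·623·1866 ≡ 1335 (mod 1933).
x_0 = 1866^483 mod 1933 = 1335.
x_0 is neither 1 nor 1932, so continue squaring.
x_1 = 1335^2 mod 1933 = 1932.
x_1 ≡ −1, so 1866 is not a witness.

no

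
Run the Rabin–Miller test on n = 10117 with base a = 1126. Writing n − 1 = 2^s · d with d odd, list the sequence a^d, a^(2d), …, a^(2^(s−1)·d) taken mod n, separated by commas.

9104, 4352

n − 1 = 10116 = 2^2 · 2529, so s = 2 and d = 2529.
x_0 = 1126^2529 mod 10117 = 9104.
x_1 = 9104^2 mod 10117 = 4352.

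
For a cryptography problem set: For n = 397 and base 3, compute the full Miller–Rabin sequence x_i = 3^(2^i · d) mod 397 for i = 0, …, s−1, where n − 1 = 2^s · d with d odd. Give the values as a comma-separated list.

396, 1

n − 1 = 396 = 2^2 · 99, so s = 2 and d = 99.
x_0 = 3^99 mod 397 = 396.
x_1 = 396^2 mod 397 = 1.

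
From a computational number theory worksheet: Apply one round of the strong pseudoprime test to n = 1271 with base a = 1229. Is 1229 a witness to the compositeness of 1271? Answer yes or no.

yes

n − 1 = 1270 = 2^1 · 635, so s = 1 and d = 635.
By repeated squaring, 1229^635 ≡ 614 (mod 1271).
x_0 = 1229^635 mod 1271 = 614.
x_0 ∉ {1, 1270} and s = 1, so 1229 is a Miller–Rabin witness and 1271 is composite.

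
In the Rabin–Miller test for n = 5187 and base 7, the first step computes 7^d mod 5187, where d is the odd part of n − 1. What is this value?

7

n − 1 = 5186 = 2^1 · 2593, so s = 1 and d = 2593.
Repeated squaring mod 5187: 7^1 ≡ 7, 7^2 ≡ 49, 7^4 ≡ 2401, 7^8 ≡ 2044, 7^16 ≡ 2401, 7^32 ≡ 2044, 7^64 ≡ 2401, 7^128 ≡ 2044, 7^256 ≡ 2401, 7^512 ≡ 2044, 7^1024 ≡ 2401, 7^2048 ≡ 2044.
2593 = 2048 + 512 + 32 + 1, so 7^2593 ≡ 2044·2044·2044·7 ≡ 7 (mod 5187).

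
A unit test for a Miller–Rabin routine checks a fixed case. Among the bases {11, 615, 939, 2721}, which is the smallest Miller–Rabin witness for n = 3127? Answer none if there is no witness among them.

n − 1 = 3126 = 2^1 · 1563, so s = 1 and d = 1563.
Base 11: x_0 = 11^1563 mod 3127 = 801. x_0 ∉ {1, 3126} and s = 1, so 11 is a Miller–Rabin witness and 3127 is composite.
Base 615: x_0 = 615^1563 mod 3127 = 1233. x_0 ∉ {1, 3126} and s = 1, so 615 is a Miller–Rabin witness and 3127 is composite.
Base 939: x_0 = 939^1563 mod 3127 = 2402. x_0 ∉ {1, 3126} and s = 1, so 939 is a Miller–Rabin witness and 3127 is composite.
Base 2721: x_0 = 2721^1563 mod 3127 = 1963. x_0 ∉ {1, 3126} and s = 1, so 2721 is a Miller–Rabin witness and 3127 is composite.
The smallest witness among the given bases is 11.

11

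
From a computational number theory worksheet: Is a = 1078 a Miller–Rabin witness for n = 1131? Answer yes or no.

n − 1 = 1130 = 2^1 · 565, so s = 1 and d = 565.
By repeated squaring, 1078^565 ≡ 805 (mod 1131).
x_0 = 1078^565 mod 1131 = 805.
x_0 ∉ {1, 1130} and s = 1, so 1078 is a Miller–Rabin witness and 1131 is composite.

yes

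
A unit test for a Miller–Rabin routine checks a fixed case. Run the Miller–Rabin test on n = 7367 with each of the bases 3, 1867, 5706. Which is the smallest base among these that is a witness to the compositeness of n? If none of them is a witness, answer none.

n − 1 = 7366 = 2^1 · 3683, so s = 1 and d = 3683.
Base 3: x_0 = 3^3683 mod 7367 = 2870. x_0 ∉ {1, 7366} and s = 1, so 3 is a Miller–Rabin witness and 7367 is composite.
Base 1867: x_0 = 1867^3683 mod 7367 = 1662. x_0 ∉ {1, 7366} and s = 1, so 1867 is a Miller–Rabin witness and 7367 is composite.
Base 5706: x_0 = 5706^3683 mod 7367 = 5545. x_0 ∉ {1, 7366} and s = 1, so 5706 is a Miller–Rabin witness and 7367 is composite.
The smallest witness among the given bases is 3.

3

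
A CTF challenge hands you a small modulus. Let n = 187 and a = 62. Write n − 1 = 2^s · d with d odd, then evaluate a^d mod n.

n − 1 = 186 = 2^1 · 93, so s = 1 and d = 93.
By repeated squaring, 62^93 ≡ 24 (mod 187).

24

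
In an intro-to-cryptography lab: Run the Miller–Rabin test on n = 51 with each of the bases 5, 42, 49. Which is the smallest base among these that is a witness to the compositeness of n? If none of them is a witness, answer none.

n − 1 = 50 = 2^1 · 25, so s = 1 and d = 25.
Base 5: x_0 = 5^25 mod 51 = 29. x_0 ∉ {1, 50} and s = 1, so 5 is a Miller–Rabin witness and 51 is composite.
Base 42: x_0 = 42^25 mod 51 = 42. x_0 ∉ {1, 50} and s = 1, so 42 is a Miller–Rabin witness and 51 is composite.
Base 49: x_0 = 49^25 mod 51 = 49. x_0 ∉ {1, 50} and s = 1, so 49 is a Miller–Rabin witness and 51 is composite.
The smallest witness among the given bases is 5.

5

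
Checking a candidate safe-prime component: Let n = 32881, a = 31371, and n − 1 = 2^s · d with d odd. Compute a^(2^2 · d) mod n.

n − 1 = 32880 = 2^4 · 2055, so s = 4 and d = 2055.
x_0 = 31371^2055 mod 32881 = 16044.
x_1 = 16044^2 mod 32881 = 17468.
x_2 = 17468^2 mod 32881 = 28225.

28225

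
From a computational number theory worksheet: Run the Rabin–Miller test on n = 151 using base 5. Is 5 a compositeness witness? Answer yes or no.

n − 1 = 150 = 2^1 · 75, so s = 1 and d = 75.
x_0 = 5^75 mod 151 = 1.
x_0 = 1, so 5 is not a witness.

no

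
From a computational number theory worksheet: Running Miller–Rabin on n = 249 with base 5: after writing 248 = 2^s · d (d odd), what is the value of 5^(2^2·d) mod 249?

n − 1 = 248 = 2^3 · 31, so s = 3 and d = 31.
x_0 = 5^31 mod 249 = 98.
x_1 = 98^2 mod 249 = 142.
x_2 = 142^2 mod 249 = 244.

244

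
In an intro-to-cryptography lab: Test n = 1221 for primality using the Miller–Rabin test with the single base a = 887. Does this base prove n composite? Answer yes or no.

no

n − 1 = 1220 = 2^2 · 305, so s = 2 and d = 305.
By repeated squaring, 887^305 ≡ 1220 (mod 1221).
x_0 = 887^305 mod 1221 = 1220.
x_0 = 1220 ≡ −1, so 887 is not a witness.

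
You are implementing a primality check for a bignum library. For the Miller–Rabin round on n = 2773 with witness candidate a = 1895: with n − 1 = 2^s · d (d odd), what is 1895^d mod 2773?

n − 1 = 2772 = 2^2 · 693, so s = 2 and d = 693.
1895^693 mod 2773 = 2435.

2435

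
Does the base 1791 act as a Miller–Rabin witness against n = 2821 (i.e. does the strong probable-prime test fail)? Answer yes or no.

n − 1 = 2820 = 2^2 · 705, so s = 2 and d = 705.
Repeated squaring mod 2821: 1791^1 ≡ 1791, 1791^2 ≡ 204, 1791^4 ≡ 2122, 1791^8 ≡ 568, 1791^16 ≡ 1030, 1791^32 ≡ 204, 1791^64 ≡ 2122, 1791^128 ≡ 568, 1791^256 ≡ 1030, 1791^512 ≡ 204.
705 = 512 + 128 + 64 + 1, so 1791^705 ≡ 204·568·2122·1791 ≡ 2820 (mod 2821).
x_0 = 1791^705 mod 2821 = 2820.
x_0 = 2820 ≡ −1, so 1791 is not a witness.

no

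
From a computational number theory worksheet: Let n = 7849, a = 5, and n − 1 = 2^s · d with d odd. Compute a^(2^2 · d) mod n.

n − 1 = 7848 = 2^3 · 981, so s = 3 and d = 981.
By repeated squaring, 5^981 ≡ 7326 (mod 7849).
x_0 = 7326.
x_1 = 7326^2 mod 7849 = 6663.
x_2 = 6663^2 mod 7849 = 1625.

1625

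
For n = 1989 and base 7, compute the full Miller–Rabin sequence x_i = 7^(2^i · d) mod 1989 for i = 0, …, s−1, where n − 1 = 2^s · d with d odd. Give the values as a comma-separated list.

n − 1 = 1988 = 2^2 · 497, so s = 2 and d = 497.
x_0 = 7^497 mod 1989 = 1129.
x_1 = 1129^2 mod 1989 = 1681.

1129, 1681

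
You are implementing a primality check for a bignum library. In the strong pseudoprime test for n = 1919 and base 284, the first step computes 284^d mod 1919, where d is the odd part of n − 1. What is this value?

n − 1 = 1918 = 2^1 · 959, so s = 1 and d = 959.
284^959 mod 1919 = 1234.

1234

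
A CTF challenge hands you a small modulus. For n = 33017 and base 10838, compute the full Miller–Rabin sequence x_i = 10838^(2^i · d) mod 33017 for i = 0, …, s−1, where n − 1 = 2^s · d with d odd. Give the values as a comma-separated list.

n − 1 = 33016 = 2^3 · 4127, so s = 3 and d = 4127.
x_0 = 10838^4127 mod 33017 = 4325.
x_1 = 4325^2 mod 33017 = 18003.
x_2 = 18003^2 mod 33017 = 13137.

4325, 18003, 13137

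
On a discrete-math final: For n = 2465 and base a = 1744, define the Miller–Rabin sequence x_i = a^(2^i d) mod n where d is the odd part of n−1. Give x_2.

871

n − 1 = 2464 = 2^5 · 77, so s = 5 and d = 77.
x_0 = 1744^77 mod 2465 = 1014.
x_1 = 1014^2 mod 2465 = 291.
x_2 = 291^2 mod 2465 = 871.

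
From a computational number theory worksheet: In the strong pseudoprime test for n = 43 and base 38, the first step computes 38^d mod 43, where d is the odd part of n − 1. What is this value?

n − 1 = 42 = 2^1 · 21, so s = 1 and d = 21.
By repeated squaring, 38^21 ≡ 1 (mod 43).

1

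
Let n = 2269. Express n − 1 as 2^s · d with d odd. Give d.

567

Halving: 2268 → 1134 → 567; 567 is odd.
So 2268 = 2^2 · 567.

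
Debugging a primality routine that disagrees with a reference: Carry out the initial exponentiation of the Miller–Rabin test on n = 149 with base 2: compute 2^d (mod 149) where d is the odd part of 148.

105

n − 1 = 148 = 2^2 · 37, so s = 2 and d = 37.
2^37 mod 149 = 105.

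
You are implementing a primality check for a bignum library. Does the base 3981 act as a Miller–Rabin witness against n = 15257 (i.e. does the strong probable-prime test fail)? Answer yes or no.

n − 1 = 15256 = 2^3 · 1907, so s = 3 and d = 1907.
x_0 = 3981^1907 mod 15257 = 12979.
x_0 is neither 1 nor 15256, so continue squaring.
x_1 = 12979^2 mod 15257 = 1904.
x_2 = 1904^2 mod 15257 = 9307.
Reached i = s−1 = 2 without hitting −1: 3981 is a Miller–Rabin witness and 15257 is composite.

yes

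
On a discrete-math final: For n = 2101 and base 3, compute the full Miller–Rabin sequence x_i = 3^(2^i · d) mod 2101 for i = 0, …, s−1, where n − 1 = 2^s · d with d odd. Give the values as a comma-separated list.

n − 1 = 2100 = 2^2 · 525, so s = 2 and d = 525.
x_0 = 3^525 mod 2101 = 980.
x_1 = 980^2 mod 2101 = 243.

980, 243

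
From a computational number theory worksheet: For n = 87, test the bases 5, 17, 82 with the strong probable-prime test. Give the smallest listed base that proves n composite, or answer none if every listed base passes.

5

n − 1 = 86 = 2^1 · 43, so s = 1 and d = 43.
Base 5: x_0 = 5^43 mod 87 = 5. x_0 ∉ {1, 86} and s = 1, so 5 is a Miller–Rabin witness and 87 is composite.
Base 17: x_0 = 17^43 mod 87 = 41. x_0 ∉ {1, 86} and s = 1, so 17 is a Miller–Rabin witness and 87 is composite.
Base 82: x_0 = 82^43 mod 87 = 82. x_0 ∉ {1, 86} and s = 1, so 82 is a Miller–Rabin witness and 87 is composite.
The smallest witness among the given bases is 5.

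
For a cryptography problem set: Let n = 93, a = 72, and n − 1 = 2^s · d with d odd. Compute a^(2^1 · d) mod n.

n − 1 = 92 = 2^2 · 23, so s = 2 and d = 23.
x_0 = 72^23 mod 93 = 45.
x_1 = 45^2 mod 93 = 72.

72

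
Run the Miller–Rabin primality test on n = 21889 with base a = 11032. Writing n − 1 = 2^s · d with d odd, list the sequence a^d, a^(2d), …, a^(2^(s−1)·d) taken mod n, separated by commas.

n − 1 = 21888 = 2^7 · 171, so s = 7 and d = 171.
x_0 = 11032^171 mod 21889 = 9793.
x_1 = 9793^2 mod 21889 = 7140.
x_2 = 7140^2 mod 21889 = 119.
x_3 = 119^2 mod 21889 = 14161.
x_4 = 14161^2 mod 21889 = 8792.
x_5 = 8792^2 mod 21889 = 9205.
x_6 = 9205^2 mod 21889 = 21595.

9793, 7140, 119, 14161, 8792, 9205, 21595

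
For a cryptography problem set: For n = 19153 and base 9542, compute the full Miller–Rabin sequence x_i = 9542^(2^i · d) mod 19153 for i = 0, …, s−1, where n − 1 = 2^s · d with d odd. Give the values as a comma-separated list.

n − 1 = 19152 = 2^4 · 1197, so s = 4 and d = 1197.
x_0 = 9542^1197 mod 19153 = 17169.
x_1 = 17169^2 mod 19153 = 9891.
x_2 = 9891^2 mod 19153 = 17510.
x_3 = 17510^2 mod 19153 = 18029.

17169, 9891, 17510, 18029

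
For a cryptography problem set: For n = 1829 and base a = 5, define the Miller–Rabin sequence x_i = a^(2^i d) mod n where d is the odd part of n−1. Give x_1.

n − 1 = 1828 = 2^2 · 457, so s = 2 and d = 457.
x_0 = 5^457 mod 1829 = 1462.
x_1 = 1462^2 mod 1829 = 1172.

1172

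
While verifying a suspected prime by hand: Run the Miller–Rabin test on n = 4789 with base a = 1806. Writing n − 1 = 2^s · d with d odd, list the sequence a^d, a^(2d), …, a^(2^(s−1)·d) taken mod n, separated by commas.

3308, 4788

n − 1 = 4788 = 2^2 · 1197, so s = 2 and d = 1197.
x_0 = 1806^1197 mod 4789 = 3308.
x_1 = 3308^2 mod 4789 = 4788.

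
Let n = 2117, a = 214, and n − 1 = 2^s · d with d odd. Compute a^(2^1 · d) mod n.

651

n − 1 = 2116 = 2^2 · 529, so s = 2 and d = 529.
x_0 = 214^529 mod 2117 = 106.
x_1 = 106^2 mod 2117 = 651.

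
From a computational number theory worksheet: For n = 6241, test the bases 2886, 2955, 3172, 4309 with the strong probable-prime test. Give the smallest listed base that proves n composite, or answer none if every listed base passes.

2955

n − 1 = 6240 = 2^5 · 195, so s = 5 and d = 195.
Base 2886: x_0 = 2886^195 mod 6241 = 1. x_0 = 1, so 2886 is not a witness.
Base 2955: x_0 = 2955^195 mod 6241 = 2055. x_0 is neither 1 nor 6240, so continue squaring. x_1 = 2055^2 mod 6241 = 4109. x_2 = 4109^2 mod 6241 = 1976. x_3 = 1976^2 mod 6241 = 3951. x_4 = 3951^2 mod 6241 = 1660. Reached i = s−1 = 4 without hitting −1: 2955 is a Miller–Rabin witness and 6241 is composite.
Base 3172: x_0 = 3172^195 mod 6241 = 5371. x_0 is neither 1 nor 6240, so continue squaring. x_1 = 5371^2 mod 6241 = 1739. x_2 = 1739^2 mod 6241 = 3477. x_3 = 3477^2 mod 6241 = 712. x_4 = 712^2 mod 6241 = 1423. Reached i = s−1 = 4 without hitting −1: 3172 is a Miller–Rabin witness and 6241 is composite.
Base 4309: x_0 = 4309^195 mod 6241 = 4581. x_0 is neither 1 nor 6240, so continue squaring. x_1 = 4581^2 mod 6241 = 3319. x_2 = 3319^2 mod 6241 = 396. x_3 = 396^2 mod 6241 = 791. x_4 = 791^2 mod 6241 = 1581. Reached i = s−1 = 4 without hitting −1: 4309 is a Miller–Rabin witness and 6241 is composite.
The smallest witness among the given bases is 2955.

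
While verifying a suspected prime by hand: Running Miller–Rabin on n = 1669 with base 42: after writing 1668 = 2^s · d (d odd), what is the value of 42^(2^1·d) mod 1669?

n − 1 = 1668 = 2^2 · 417, so s = 2 and d = 417.
x_0 = 42^417 mod 1669 = 1668.
x_1 = 1668^2 mod 1669 = 1.

1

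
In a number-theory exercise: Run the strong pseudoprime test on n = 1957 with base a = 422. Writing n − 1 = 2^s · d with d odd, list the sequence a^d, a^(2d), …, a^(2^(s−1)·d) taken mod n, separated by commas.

n − 1 = 1956 = 2^2 · 489, so s = 2 and d = 489.
x_0 = 422^489 mod 1957 = 1831.
x_1 = 1831^2 mod 1957 = 220.

1831, 220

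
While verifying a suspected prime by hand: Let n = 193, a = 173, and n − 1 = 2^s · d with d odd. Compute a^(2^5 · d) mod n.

n − 1 = 192 = 2^6 · 3, so s = 6 and d = 3.
x_0 = 173^3 mod 193 = 106.
x_1 = 106^2 mod 193 = 42.
x_2 = 42^2 mod 193 = 27.
x_3 = 27^2 mod 193 = 150.
x_4 = 150^2 mod 193 = 112.
x_5 = 112^2 mod 193 = 192.

192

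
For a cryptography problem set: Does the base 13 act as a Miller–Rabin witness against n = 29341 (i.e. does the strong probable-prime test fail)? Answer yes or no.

yes

n − 1 = 29340 = 2^2 · 7335, so s = 2 and d = 7335.
x_0 = 13^7335 mod 29341 = 8541.
x_0 is neither 1 nor 29340, so continue squaring.
x_1 = 8541^2 mod 29341 = 6955.
Reached i = s−1 = 1 without hitting −1: 13 is a Miller–Rabin witness and 29341 is composite.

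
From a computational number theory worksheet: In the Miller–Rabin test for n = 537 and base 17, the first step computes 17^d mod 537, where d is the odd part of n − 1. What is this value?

425

n − 1 = 536 = 2^3 · 67, so s = 3 and d = 67.
17^67 mod 537 = 425.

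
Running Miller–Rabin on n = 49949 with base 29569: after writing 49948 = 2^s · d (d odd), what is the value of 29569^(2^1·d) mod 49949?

n − 1 = 49948 = 2^2 · 12487, so s = 2 and d = 12487.
x_0 = 29569^12487 mod 49949 = 7678.
x_1 = 7678^2 mod 49949 = 11864.

11864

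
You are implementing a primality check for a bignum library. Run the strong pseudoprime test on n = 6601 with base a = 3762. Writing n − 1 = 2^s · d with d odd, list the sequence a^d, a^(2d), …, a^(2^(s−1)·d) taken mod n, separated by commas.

n − 1 = 6600 = 2^3 · 825, so s = 3 and d = 825.
x_0 = 3762^825 mod 6601 = 5452.
x_1 = 5452^2 mod 6601 = 1.
x_2 = 1^2 mod 6601 = 1.

5452, 1, 1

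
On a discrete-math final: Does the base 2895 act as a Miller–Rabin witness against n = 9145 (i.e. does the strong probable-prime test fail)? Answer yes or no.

yes

n − 1 = 9144 = 2^3 · 1143, so s = 3 and d = 1143.
x_0 = 2895^1143 mod 9145 = 2100.
x_0 is neither 1 nor 9144, so continue squaring.
x_1 = 2100^2 mod 9145 = 2110.
x_2 = 2110^2 mod 9145 = 7630.
Reached i = s−1 = 2 without hitting −1: 2895 is a Miller–Rabin witness and 9145 is composite.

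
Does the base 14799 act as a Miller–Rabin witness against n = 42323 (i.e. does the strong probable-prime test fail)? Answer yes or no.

no

n − 1 = 42322 = 2^1 · 21161, so s = 1 and d = 21161.
Repeated squaring mod 42323: 14799^1 ≡ 14799, 14799^2 ≡ 31199, 14799^4 ≡ 33247, 14799^8 ≡ 13218, 14799^16 ≡ 6180, 14799^32 ≡ 17054, 14799^64 ≡ 37583, 14799^128 ≡ 36410, 14799^256 ≡ 4771, 14799^512 ≡ 34990, 14799^1024 ≡ 22679, 14799^2048 ≡ 27945, 14799^4096 ≡ 21352, 14799^8192 ≡ 4548, 14799^16384 ≡ 30680.
21161 = 16384 + 4096 + 512 + 128 + 32 + 8 + 1, so 14799^21161 ≡ 30680·21352·34990·36410·17054·13218·14799 ≡ 42322 (mod 42323).
x_0 = 14799^21161 mod 42323 = 42322.
x_0 = 42322 ≡ −1, so 14799 is not a witness.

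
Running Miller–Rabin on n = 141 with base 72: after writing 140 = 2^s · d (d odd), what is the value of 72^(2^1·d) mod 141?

72

n − 1 = 140 = 2^2 · 35, so s = 2 and d = 35.
x_0 = 72^35 mod 141 = 42.
x_1 = 42^2 mod 141 = 72.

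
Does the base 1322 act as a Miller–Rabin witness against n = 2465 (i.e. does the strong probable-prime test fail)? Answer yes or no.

no

n − 1 = 2464 = 2^5 · 77, so s = 5 and d = 77.
x_0 = 1322^77 mod 2465 = 1322.
x_0 is neither 1 nor 2464, so continue squaring.
x_1 = 1322^2 mod 2465 = 2464.
x_1 ≡ −1, so 1322 is not a witness.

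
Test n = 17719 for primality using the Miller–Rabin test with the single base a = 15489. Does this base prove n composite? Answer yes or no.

yes

n − 1 = 17718 = 2^1 · 8859, so s = 1 and d = 8859.
x_0 = 15489^8859 mod 17719 = 9875.
x_0 ∉ {1, 17718} and s = 1, so 15489 is a Miller–Rabin witness and 17719 is composite.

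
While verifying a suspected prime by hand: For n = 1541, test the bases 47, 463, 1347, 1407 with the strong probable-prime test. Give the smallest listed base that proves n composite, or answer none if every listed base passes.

47

n − 1 = 1540 = 2^2 · 385, so s = 2 and d = 385.
Base 47: x_0 = 47^385 mod 1541 = 967. x_0 is neither 1 nor 1540, so continue squaring. x_1 = 967^2 mod 1541 = 1243. Reached i = s−1 = 1 without hitting −1: 47 is a Miller–Rabin witness and 1541 is composite.
Base 463: x_0 = 463^385 mod 1541 = 231. x_0 is neither 1 nor 1540, so continue squaring. x_1 = 231^2 mod 1541 = 967. Reached i = s−1 = 1 without hitting −1: 463 is a Miller–Rabin witness and 1541 is composite.
Base 1347: x_0 = 1347^385 mod 1541 = 507. x_0 is neither 1 nor 1540, so continue squaring. x_1 = 507^2 mod 1541 = 1243. Reached i = s−1 = 1 without hitting −1: 1347 is a Miller–Rabin witness and 1541 is composite.
Base 1407: x_0 = 1407^385 mod 1541 = 737. x_0 is neither 1 nor 1540, so continue squaring. x_1 = 737^2 mod 1541 = 737. Reached i = s−1 = 1 without hitting −1: 1407 is a Miller–Rabin witness and 1541 is composite.
The smallest witness among the given bases is 47.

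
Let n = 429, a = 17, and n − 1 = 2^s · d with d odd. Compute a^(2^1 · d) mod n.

n − 1 = 428 = 2^2 · 107, so s = 2 and d = 107.
x_0 = 17^107 mod 429 = 140.
x_1 = 140^2 mod 429 = 295.

295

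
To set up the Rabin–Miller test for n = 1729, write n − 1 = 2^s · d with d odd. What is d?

27

Halving: 1728 → 864 → 432 → 216 → 108 → 54 → 27; 27 is odd.
So 1728 = 2^6 · 27.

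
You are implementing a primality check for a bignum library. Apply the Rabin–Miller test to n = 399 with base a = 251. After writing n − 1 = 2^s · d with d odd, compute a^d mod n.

n − 1 = 398 = 2^1 · 199, so s = 1 and d = 199.
Repeated squaring mod 399: 251^1 ≡ 251, 251^2 ≡ 358, 251^4 ≡ 85, 251^8 ≡ 43, 251^16 ≡ 253, 251^32 ≡ 169, 251^64 ≡ 232, 251^128 ≡ 358.
199 = 128 + 64 + 4 + 2 + 1, so 251^199 ≡ 358·232·85·358·251 ≡ 251 (mod 399).

251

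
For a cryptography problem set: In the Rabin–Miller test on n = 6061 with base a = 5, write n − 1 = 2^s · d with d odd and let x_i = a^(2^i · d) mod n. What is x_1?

n − 1 = 6060 = 2^2 · 1515, so s = 2 and d = 1515.
x_0 = 5^1515 mod 6061 = 4533.
x_1 = 4533^2 mod 6061 = 1299.

1299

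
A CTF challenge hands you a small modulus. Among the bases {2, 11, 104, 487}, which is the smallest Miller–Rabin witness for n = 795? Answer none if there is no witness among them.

n − 1 = 794 = 2^1 · 397, so s = 1 and d = 397.
Base 2: x_0 = 2^397 mod 795 = 137. x_0 ∉ {1, 794} and s = 1, so 2 is a Miller–Rabin witness and 795 is composite.
Base 11: x_0 = 11^397 mod 795 = 131. x_0 ∉ {1, 794} and s = 1, so 11 is a Miller–Rabin witness and 795 is composite.
Base 104: x_0 = 104^397 mod 795 = 764. x_0 ∉ {1, 794} and s = 1, so 104 is a Miller–Rabin witness and 795 is composite.
Base 487: x_0 = 487^397 mod 795 = 172. x_0 ∉ {1, 794} and s = 1, so 487 is a Miller–Rabin witness and 795 is composite.
The smallest witness among the given bases is 2.

2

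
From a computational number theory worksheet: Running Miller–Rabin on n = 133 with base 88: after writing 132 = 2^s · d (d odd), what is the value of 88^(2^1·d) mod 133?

n − 1 = 132 = 2^2 · 33, so s = 2 and d = 33.
x_0 = 88^33 mod 133 = 113.
x_1 = 113^2 mod 133 = 1.

1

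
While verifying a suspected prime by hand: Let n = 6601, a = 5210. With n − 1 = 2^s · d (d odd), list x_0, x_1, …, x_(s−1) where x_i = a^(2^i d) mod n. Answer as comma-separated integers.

2094, 1772, 4509

n − 1 = 6600 = 2^3 · 825, so s = 3 and d = 825.
x_0 = 5210^825 mod 6601 = 2094.
x_1 = 2094^2 mod 6601 = 1772.
x_2 = 1772^2 mod 6601 = 4509.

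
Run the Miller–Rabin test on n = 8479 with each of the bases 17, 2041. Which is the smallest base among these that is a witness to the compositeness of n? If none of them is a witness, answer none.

n − 1 = 8478 = 2^1 · 4239, so s = 1 and d = 4239.
Base 17: x_0 = 17^4239 mod 8479 = 1151. x_0 ∉ {1, 8478} and s = 1, so 17 is a Miller–Rabin witness and 8479 is composite.
Base 2041: x_0 = 2041^4239 mod 8479 = 5636. x_0 ∉ {1, 8478} and s = 1, so 2041 is a Miller–Rabin witness and 8479 is composite.
The smallest witness among the given bases is 17.

17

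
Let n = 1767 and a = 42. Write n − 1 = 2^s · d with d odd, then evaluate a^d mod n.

1695

n − 1 = 1766 = 2^1 · 883, so s = 1 and d = 883.
Repeated squaring mod 1767: 42^1 ≡ 42, 42^2 ≡ 1764, 42^4 ≡ 9, 42^8 ≡ 81, 42^16 ≡ 1260, 42^32 ≡ 834, 42^64 ≡ 1125, 42^128 ≡ 453, 42^256 ≡ 237, 42^512 ≡ 1392.
883 = 512 + 256 + 64 + 32 + 16 + 2 + 1, so 42^883 ≡ 1392·237·1125·834·1260·1764·42 ≡ 1695 (mod 1767).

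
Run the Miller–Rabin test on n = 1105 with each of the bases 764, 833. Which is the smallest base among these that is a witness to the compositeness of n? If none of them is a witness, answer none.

833

n − 1 = 1104 = 2^4 · 69, so s = 4 and d = 69.
Base 764: x_0 = 764^69 mod 1105 = 1104. x_0 = 1104 ≡ −1, so 764 is not a witness.
Base 833: x_0 = 833^69 mod 1105 = 833. x_0 is neither 1 nor 1104, so continue squaring. x_1 = 833^2 mod 1105 = 1054. x_2 = 1054^2 mod 1105 = 391. x_3 = 391^2 mod 1105 = 391. Reached i = s−1 = 3 without hitting −1: 833 is a Miller–Rabin witness and 1105 is composite.
The smallest witness among the given bases is 833.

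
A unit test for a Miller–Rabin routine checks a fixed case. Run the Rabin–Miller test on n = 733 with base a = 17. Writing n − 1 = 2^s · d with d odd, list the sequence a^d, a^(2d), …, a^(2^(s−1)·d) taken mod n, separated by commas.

n − 1 = 732 = 2^2 · 183, so s = 2 and d = 183.
x_0 = 17^183 mod 733 = 732.
x_1 = 732^2 mod 733 = 1.

732, 1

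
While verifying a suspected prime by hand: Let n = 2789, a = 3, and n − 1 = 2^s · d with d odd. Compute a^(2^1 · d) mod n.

2788

n − 1 = 2788 = 2^2 · 697, so s = 2 and d = 697.
x_0 = 3^697 mod 2789 = 167.
x_1 = 167^2 mod 2789 = 2788.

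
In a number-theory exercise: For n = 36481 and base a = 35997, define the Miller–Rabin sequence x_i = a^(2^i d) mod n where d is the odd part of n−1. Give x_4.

n − 1 = 36480 = 2^7 · 285, so s = 7 and d = 285.
x_0 = 35997^285 mod 36481 = 12987.
x_1 = 12987^2 mod 36481 = 10506.
x_2 = 10506^2 mod 36481 = 21011.
x_3 = 21011^2 mod 36481 = 5540.
x_4 = 5540^2 mod 36481 = 11079.

11079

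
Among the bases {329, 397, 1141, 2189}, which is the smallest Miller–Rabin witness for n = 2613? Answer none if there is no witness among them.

n − 1 = 2612 = 2^2 · 653, so s = 2 and d = 653.
Base 329: x_0 = 329^653 mod 2613 = 1427. x_0 is neither 1 nor 2612, so continue squaring. x_1 = 1427^2 mod 2613 = 802. Reached i = s−1 = 1 without hitting −1: 329 is a Miller–Rabin witness and 2613 is composite.
Base 397: x_0 = 397^653 mod 2613 = 1831. x_0 is neither 1 nor 2612, so continue squaring. x_1 = 1831^2 mod 2613 = 82. Reached i = s−1 = 1 without hitting −1: 397 is a Miller–Rabin witness and 2613 is composite.
Base 1141: x_0 = 1141^653 mod 2613 = 1954. x_0 is neither 1 nor 2612, so continue squaring. x_1 = 1954^2 mod 2613 = 523. Reached i = s−1 = 1 without hitting −1: 1141 is a Miller–Rabin witness and 2613 is composite.
Base 2189: x_0 = 2189^653 mod 2613 = 512. x_0 is neither 1 nor 2612, so continue squaring. x_1 = 512^2 mod 2613 = 844. Reached i = s−1 = 1 without hitting −1: 2189 is a Miller–Rabin witness and 2613 is composite.
The smallest witness among the given bases is 329.

329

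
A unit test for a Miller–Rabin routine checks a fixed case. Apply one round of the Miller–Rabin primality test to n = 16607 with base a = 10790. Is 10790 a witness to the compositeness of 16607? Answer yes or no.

no

n − 1 = 16606 = 2^1 · 8303, so s = 1 and d = 8303.
By repeated squaring, 10790^8303 ≡ 16606 (mod 16607).
x_0 = 10790^8303 mod 16607 = 16606.
x_0 = 16606 ≡ −1, so 10790 is not a witness.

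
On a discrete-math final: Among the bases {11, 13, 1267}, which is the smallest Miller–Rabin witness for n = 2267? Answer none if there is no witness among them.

none

n − 1 = 2266 = 2^1 · 1133, so s = 1 and d = 1133.
Base 11: x_0 = 11^1133 mod 2267 = 2266. x_0 = 2266 ≡ −1, so 11 is not a witness.
Base 13: x_0 = 13^1133 mod 2267 = 2266. x_0 = 2266 ≡ −1, so 13 is not a witness.
Base 1267: x_0 = 1267^1133 mod 2267 = 2266. x_0 = 2266 ≡ −1, so 1267 is not a witness.
No listed base is a witness for 2267.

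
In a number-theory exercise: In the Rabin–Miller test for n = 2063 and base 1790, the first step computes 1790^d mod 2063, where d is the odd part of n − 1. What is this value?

n − 1 = 2062 = 2^1 · 1031, so s = 1 and d = 1031.
1790^1031 mod 2063 = 2062.

2062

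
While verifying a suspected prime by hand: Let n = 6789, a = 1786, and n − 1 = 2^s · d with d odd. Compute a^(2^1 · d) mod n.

n − 1 = 6788 = 2^2 · 1697, so s = 2 and d = 1697.
x_0 = 1786^1697 mod 6789 = 6127.
x_1 = 6127^2 mod 6789 = 3748.

3748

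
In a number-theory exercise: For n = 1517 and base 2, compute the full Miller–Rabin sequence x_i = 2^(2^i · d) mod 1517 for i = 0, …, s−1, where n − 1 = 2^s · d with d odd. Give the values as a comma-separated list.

923, 892

n − 1 = 1516 = 2^2 · 379, so s = 2 and d = 379.
x_0 = 2^379 mod 1517 = 923.
x_1 = 923^2 mod 1517 = 892.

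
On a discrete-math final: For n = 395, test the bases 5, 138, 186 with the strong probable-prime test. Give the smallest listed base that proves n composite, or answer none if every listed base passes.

5

n − 1 = 394 = 2^1 · 197, so s = 1 and d = 197.
Base 5: x_0 = 5^197 mod 395 = 25. x_0 ∉ {1, 394} and s = 1, so 5 is a Miller–Rabin witness and 395 is composite.
Base 138: x_0 = 138^197 mod 395 = 153. x_0 ∉ {1, 394} and s = 1, so 138 is a Miller–Rabin witness and 395 is composite.
Base 186: x_0 = 186^197 mod 395 = 6. x_0 ∉ {1, 394} and s = 1, so 186 is a Miller–Rabin witness and 395 is composite.
The smallest witness among the given bases is 5.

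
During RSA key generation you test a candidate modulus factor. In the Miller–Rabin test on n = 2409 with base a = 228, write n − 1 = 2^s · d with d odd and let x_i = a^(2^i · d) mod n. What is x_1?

1395

n − 1 = 2408 = 2^3 · 301, so s = 3 and d = 301.
Repeated squaring mod 2409: 228^1 ≡ 228, 228^2 ≡ 1395, 228^4 ≡ 1962, 228^8 ≡ 2271, 228^16 ≡ 2181, 228^32 ≡ 1395, 228^64 ≡ 1962, 228^128 ≡ 2271, 228^256 ≡ 2181.
301 = 256 + 32 + 8 + 4 + 1, so 228^301 ≡ 2181·1395·2271·1962·228 ≡ 228 (mod 2409).
x_0 = 228.
x_1 = 228^2 mod 2409 = 1395.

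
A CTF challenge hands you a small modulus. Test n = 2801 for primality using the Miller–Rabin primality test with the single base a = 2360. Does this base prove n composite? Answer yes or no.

no

n − 1 = 2800 = 2^4 · 175, so s = 4 and d = 175.
x_0 = 2360^175 mod 2801 = 2225.
x_0 is neither 1 nor 2800, so continue squaring.
x_1 = 2225^2 mod 2801 = 1258.
x_2 = 1258^2 mod 2801 = 2800.
x_2 ≡ −1, so 2360 is not a witness.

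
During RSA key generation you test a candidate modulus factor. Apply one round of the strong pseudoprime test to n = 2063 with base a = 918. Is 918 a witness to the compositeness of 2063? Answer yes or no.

n − 1 = 2062 = 2^1 · 1031, so s = 1 and d = 1031.
Repeated squaring mod 2063: 918^1 ≡ 918, 918^2 ≡ 1020, 918^4 ≡ 648, 918^8 ≡ 1115, 918^16 ≡ 1299, 918^32 ≡ 1930, 918^64 ≡ 1185, 918^128 ≡ 1385, 918^256 ≡ 1698, 918^512 ≡ 1193, 918^1024 ≡ 1842.
1031 = 1024 + 4 + 2 + 1, so 918^1031 ≡ 1842·648·1020·918 ≡ 2062 (mod 2063).
x_0 = 918^1031 mod 2063 = 2062.
x_0 = 2062 ≡ −1, so 918 is not a witness.

no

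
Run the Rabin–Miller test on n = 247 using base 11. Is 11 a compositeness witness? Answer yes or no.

yes

n − 1 = 246 = 2^1 · 123, so s = 1 and d = 123.
By repeated squaring, 11^123 ≡ 96 (mod 247).
x_0 = 11^123 mod 247 = 96.
x_0 ∉ {1, 246} and s = 1, so 11 is a Miller–Rabin witness and 247 is composite.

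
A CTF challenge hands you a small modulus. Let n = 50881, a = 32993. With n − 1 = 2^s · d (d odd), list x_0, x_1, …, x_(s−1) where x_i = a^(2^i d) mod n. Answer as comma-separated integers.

n − 1 = 50880 = 2^6 · 795, so s = 6 and d = 795.
x_0 = 32993^795 mod 50881 = 29465.
x_1 = 29465^2 mod 50881 = 3722.
x_2 = 3722^2 mod 50881 = 13652.
x_3 = 13652^2 mod 50881 = 1.
x_4 = 1^2 mod 50881 = 1.
x_5 = 1^2 mod 50881 = 1.

29465, 3722, 13652, 1, 1, 1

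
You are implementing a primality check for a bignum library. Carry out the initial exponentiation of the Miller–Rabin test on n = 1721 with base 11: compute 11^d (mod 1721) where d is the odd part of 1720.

n − 1 = 1720 = 2^3 · 215, so s = 3 and d = 215.
Repeated squaring mod 1721: 11^1 ≡ 11, 11^2 ≡ 121, 11^4 ≡ 873, 11^8 ≡ 1447, 11^16 ≡ 1073, 11^32 ≡ 1701, 11^64 ≡ 400, 11^128 ≡ 1668.
215 = 128 + 64 + 16 + 4 + 2 + 1, so 11^215 ≡ 1668·400·1073·873·121·11 ≡ 1248 (mod 1721).

1248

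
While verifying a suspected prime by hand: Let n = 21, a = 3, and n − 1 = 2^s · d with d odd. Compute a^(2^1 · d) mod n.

18

n − 1 = 20 = 2^2 · 5, so s = 2 and d = 5.
Repeated squaring mod 21: 3^1 ≡ 3, 3^2 ≡ 9, 3^4 ≡ 18.
5 = 4 + 1, so 3^5 ≡ 18·3 ≡ 12 (mod 21).
x_0 = 12.
x_1 = 12^2 mod 21 = 18.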